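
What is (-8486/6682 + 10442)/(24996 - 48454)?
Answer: -34882479/78373178 ≈ -0.44508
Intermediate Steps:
(-8486/6682 + 10442)/(24996 - 48454) = (-8486*1/6682 + 10442)/(-23458) = (-4243/3341 + 10442)*(-1/23458) = (34882479/3341)*(-1/23458) = -34882479/78373178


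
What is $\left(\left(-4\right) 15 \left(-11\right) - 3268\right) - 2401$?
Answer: $-5009$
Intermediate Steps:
$\left(\left(-4\right) 15 \left(-11\right) - 3268\right) - 2401 = \left(\left(-60\right) \left(-11\right) - 3268\right) - 2401 = \left(660 - 3268\right) - 2401 = -2608 - 2401 = -5009$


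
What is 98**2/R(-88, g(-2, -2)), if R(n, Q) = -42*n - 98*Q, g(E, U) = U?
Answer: 343/139 ≈ 2.4676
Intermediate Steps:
R(n, Q) = -98*Q - 42*n
98**2/R(-88, g(-2, -2)) = 98**2/(-98*(-2) - 42*(-88)) = 9604/(196 + 3696) = 9604/3892 = 9604*(1/3892) = 343/139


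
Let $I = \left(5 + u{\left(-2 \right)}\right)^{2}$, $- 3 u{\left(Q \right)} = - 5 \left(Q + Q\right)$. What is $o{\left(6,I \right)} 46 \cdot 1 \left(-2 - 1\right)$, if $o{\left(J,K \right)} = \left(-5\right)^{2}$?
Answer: $-3450$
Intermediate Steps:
$u{\left(Q \right)} = \frac{10 Q}{3}$ ($u{\left(Q \right)} = - \frac{\left(-5\right) \left(Q + Q\right)}{3} = - \frac{\left(-5\right) 2 Q}{3} = - \frac{\left(-10\right) Q}{3} = \frac{10 Q}{3}$)
$I = \frac{25}{9}$ ($I = \left(5 + \frac{10}{3} \left(-2\right)\right)^{2} = \left(5 - \frac{20}{3}\right)^{2} = \left(- \frac{5}{3}\right)^{2} = \frac{25}{9} \approx 2.7778$)
$o{\left(J,K \right)} = 25$
$o{\left(6,I \right)} 46 \cdot 1 \left(-2 - 1\right) = 25 \cdot 46 \cdot 1 \left(-2 - 1\right) = 1150 \cdot 1 \left(-3\right) = 1150 \left(-3\right) = -3450$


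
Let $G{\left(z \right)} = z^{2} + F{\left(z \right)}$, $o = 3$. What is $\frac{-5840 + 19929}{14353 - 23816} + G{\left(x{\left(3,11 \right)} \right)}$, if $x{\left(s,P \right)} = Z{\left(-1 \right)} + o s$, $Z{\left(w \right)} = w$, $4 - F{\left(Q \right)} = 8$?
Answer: $\frac{553691}{9463} \approx 58.511$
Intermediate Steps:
$F{\left(Q \right)} = -4$ ($F{\left(Q \right)} = 4 - 8 = -4$)
$x{\left(s,P \right)} = -1 + 3 s$
$G{\left(z \right)} = -4 + z^{2}$ ($G{\left(z \right)} = z^{2} - 4 = -4 + z^{2}$)
$\frac{-5840 + 19929}{14353 - 23816} + G{\left(x{\left(3,11 \right)} \right)} = \frac{-5840 + 19929}{14353 - 23816} - \left(4 - \left(-1 + 3 \cdot 3\right)^{2}\right) = \frac{14089}{-9463} - \left(4 - \left(-1 + 9\right)^{2}\right) = 14089 \left(- \frac{1}{9463}\right) - \left(4 - 8^{2}\right) = - \frac{14089}{9463} + \left(-4 + 64\right) = - \frac{14089}{9463} + 60 = \frac{553691}{9463}$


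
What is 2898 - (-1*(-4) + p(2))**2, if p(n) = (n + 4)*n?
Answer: 2642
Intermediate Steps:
p(n) = n*(4 + n) (p(n) = (4 + n)*n = n*(4 + n))
2898 - (-1*(-4) + p(2))**2 = 2898 - (-1*(-4) + 2*(4 + 2))**2 = 2898 - (4 + 2*6)**2 = 2898 - (4 + 12)**2 = 2898 - 1*16**2 = 2898 - 1*256 = 2898 - 256 = 2642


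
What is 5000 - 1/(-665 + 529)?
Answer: 680001/136 ≈ 5000.0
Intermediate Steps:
5000 - 1/(-665 + 529) = 5000 - 1/(-136) = 5000 - 1*(-1/136) = 5000 + 1/136 = 680001/136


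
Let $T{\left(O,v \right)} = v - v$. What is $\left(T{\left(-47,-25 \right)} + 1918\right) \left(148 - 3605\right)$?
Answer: $-6630526$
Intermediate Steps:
$T{\left(O,v \right)} = 0$
$\left(T{\left(-47,-25 \right)} + 1918\right) \left(148 - 3605\right) = \left(0 + 1918\right) \left(148 - 3605\right) = 1918 \left(-3457\right) = -6630526$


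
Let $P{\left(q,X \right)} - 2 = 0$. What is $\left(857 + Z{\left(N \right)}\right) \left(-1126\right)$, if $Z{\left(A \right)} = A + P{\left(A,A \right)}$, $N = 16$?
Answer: $-985250$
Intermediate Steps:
$P{\left(q,X \right)} = 2$ ($P{\left(q,X \right)} = 2 + 0 = 2$)
$Z{\left(A \right)} = 2 + A$ ($Z{\left(A \right)} = A + 2 = 2 + A$)
$\left(857 + Z{\left(N \right)}\right) \left(-1126\right) = \left(857 + \left(2 + 16\right)\right) \left(-1126\right) = \left(857 + 18\right) \left(-1126\right) = 875 \left(-1126\right) = -985250$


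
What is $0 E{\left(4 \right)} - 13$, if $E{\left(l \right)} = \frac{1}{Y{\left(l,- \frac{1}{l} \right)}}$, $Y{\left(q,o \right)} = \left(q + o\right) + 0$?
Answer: $-13$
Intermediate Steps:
$Y{\left(q,o \right)} = o + q$ ($Y{\left(q,o \right)} = \left(o + q\right) + 0 = o + q$)
$E{\left(l \right)} = \frac{1}{l - \frac{1}{l}}$ ($E{\left(l \right)} = \frac{1}{- \frac{1}{l} + l} = \frac{1}{l - \frac{1}{l}}$)
$0 E{\left(4 \right)} - 13 = 0 \frac{4}{-1 + 4^{2}} - 13 = 0 \frac{4}{-1 + 16} - 13 = 0 \cdot \frac{4}{15} - 13 = 0 - 13 = -13$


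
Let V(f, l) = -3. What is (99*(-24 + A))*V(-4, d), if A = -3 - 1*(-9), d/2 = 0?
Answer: 5346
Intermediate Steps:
d = 0 (d = 2*0 = 0)
A = 6 (A = -3 + 9 = 6)
(99*(-24 + A))*V(-4, d) = (99*(-24 + 6))*(-3) = (99*(-18))*(-3) = -1782*(-3) = 5346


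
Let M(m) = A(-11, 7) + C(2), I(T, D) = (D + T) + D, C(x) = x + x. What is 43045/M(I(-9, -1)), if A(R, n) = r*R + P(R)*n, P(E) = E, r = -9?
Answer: 43045/26 ≈ 1655.6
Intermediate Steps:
A(R, n) = -9*R + R*n
C(x) = 2*x
I(T, D) = T + 2*D
M(m) = 26 (M(m) = -11*(-9 + 7) + 2*2 = -11*(-2) + 4 = 22 + 4 = 26)
43045/M(I(-9, -1)) = 43045/26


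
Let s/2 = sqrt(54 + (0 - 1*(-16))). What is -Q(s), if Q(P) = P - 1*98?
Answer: 98 - 2*sqrt(70) ≈ 81.267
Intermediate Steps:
s = 2*sqrt(70) (s = 2*sqrt(54 + (0 - 1*(-16))) = 2*sqrt(54 + (0 + 16)) = 2*sqrt(54 + 16) = 2*sqrt(70) ≈ 16.733)
Q(P) = -98 + P (Q(P) = P - 98 = -98 + P)
-Q(s) = -(-98 + 2*sqrt(70)) = 98 - 2*sqrt(70)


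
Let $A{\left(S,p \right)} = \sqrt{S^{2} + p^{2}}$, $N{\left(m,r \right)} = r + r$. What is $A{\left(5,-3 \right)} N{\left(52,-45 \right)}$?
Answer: $- 90 \sqrt{34} \approx -524.79$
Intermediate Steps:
$N{\left(m,r \right)} = 2 r$
$A{\left(5,-3 \right)} N{\left(52,-45 \right)} = \sqrt{5^{2} + \left(-3\right)^{2}} \cdot 2 \left(-45\right) = \sqrt{25 + 9} \left(-90\right) = \sqrt{34} \left(-90\right) = - 90 \sqrt{34}$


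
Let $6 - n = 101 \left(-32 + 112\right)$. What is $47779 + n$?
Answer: $39705$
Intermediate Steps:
$n = -8074$ ($n = 6 - 101 \left(-32 + 112\right) = 6 - 101 \cdot 80 = 6 - 8080 = -8074$)
$47779 + n = 47779 - 8074 = 39705$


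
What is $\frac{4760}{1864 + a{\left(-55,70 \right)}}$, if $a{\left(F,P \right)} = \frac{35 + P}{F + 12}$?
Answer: $\frac{204680}{80047} \approx 2.557$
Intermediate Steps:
$a{\left(F,P \right)} = \frac{35 + P}{12 + F}$
$\frac{4760}{1864 + a{\left(-55,70 \right)}} = \frac{4760}{1864 + \frac{35 + 70}{12 - 55}} = \frac{4760}{1864 + \frac{1}{-43} \cdot 105} = \frac{4760}{1864 - \frac{105}{43}} = \frac{4760}{\frac{80047}{43}} = 4760 \cdot \frac{43}{80047} = \frac{204680}{80047}$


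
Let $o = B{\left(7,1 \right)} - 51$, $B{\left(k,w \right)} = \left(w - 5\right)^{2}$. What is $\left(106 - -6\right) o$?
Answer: $-3920$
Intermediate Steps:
$B{\left(k,w \right)} = \left(-5 + w\right)^{2}$
$o = -35$ ($o = \left(-5 + 1\right)^{2} - 51 = \left(-4\right)^{2} - 51 = 16 - 51 = -35$)
$\left(106 - -6\right) o = \left(106 - -6\right) \left(-35\right) = \left(106 + \left(-22 + 28\right)\right) \left(-35\right) = \left(106 + 6\right) \left(-35\right) = 112 \left(-35\right) = -3920$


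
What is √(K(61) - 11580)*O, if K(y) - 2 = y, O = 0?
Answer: 0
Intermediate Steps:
K(y) = 2 + y
√(K(61) - 11580)*O = √((2 + 61) - 11580)*0 = √(63 - 11580)*0 = √(-11517)*0 = (I*√11517)*0 = 0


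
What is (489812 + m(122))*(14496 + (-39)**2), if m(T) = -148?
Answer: 7842948288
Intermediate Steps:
(489812 + m(122))*(14496 + (-39)**2) = (489812 - 148)*(14496 + (-39)**2) = 489664*(14496 + 1521) = 489664*16017 = 7842948288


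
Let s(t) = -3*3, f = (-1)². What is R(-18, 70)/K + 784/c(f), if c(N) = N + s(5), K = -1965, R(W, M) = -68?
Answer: -192502/1965 ≈ -97.965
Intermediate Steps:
f = 1
s(t) = -9
c(N) = -9 + N (c(N) = N - 9 = -9 + N)
R(-18, 70)/K + 784/c(f) = -68/(-1965) + 784/(-9 + 1) = -68*(-1/1965) + 784/(-8) = 68/1965 + 784*(-⅛) = 68/1965 - 98 = -192502/1965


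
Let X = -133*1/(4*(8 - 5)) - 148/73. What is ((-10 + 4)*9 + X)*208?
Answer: -3057028/219 ≈ -13959.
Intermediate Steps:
X = -11485/876 (X = -133/(4*3) - 148*1/73 = -133/12 - 148/73 = -11485/876 ≈ -13.111)
((-10 + 4)*9 + X)*208 = ((-10 + 4)*9 - 11485/876)*208 = (-6*9 - 11485/876)*208 = (-54 - 11485/876)*208 = -58789/876*208 = -3057028/219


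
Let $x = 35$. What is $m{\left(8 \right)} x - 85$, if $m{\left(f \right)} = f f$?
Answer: $2155$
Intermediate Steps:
$m{\left(f \right)} = f^{2}$
$m{\left(8 \right)} x - 85 = 8^{2} \cdot 35 - 85 = 64 \cdot 35 - 85 = 2240 - 85 = 2155$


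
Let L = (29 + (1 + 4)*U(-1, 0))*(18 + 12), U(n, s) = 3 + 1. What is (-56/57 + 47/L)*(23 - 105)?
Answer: 362809/4655 ≈ 77.940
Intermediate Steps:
U(n, s) = 4
L = 1470 (L = (29 + (1 + 4)*4)*(18 + 12) = (29 + 5*4)*30 = (29 + 20)*30 = 49*30 = 1470)
(-56/57 + 47/L)*(23 - 105) = (-56/57 + 47/1470)*(23 - 105) = (-56*1/57 + 47*(1/1470))*(-82) = (-56/57 + 47/1470)*(-82) = -8849/9310*(-82) = 362809/4655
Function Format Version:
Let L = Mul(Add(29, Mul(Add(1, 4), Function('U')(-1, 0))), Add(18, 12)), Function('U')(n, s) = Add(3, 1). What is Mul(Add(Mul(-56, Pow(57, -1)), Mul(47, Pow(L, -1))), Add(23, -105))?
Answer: Rational(362809, 4655) ≈ 77.940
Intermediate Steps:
Function('U')(n, s) = 4
L = 1470 (L = Mul(Add(29, Mul(Add(1, 4), 4)), Add(18, 12)) = Mul(Add(29, Mul(5, 4)), 30) = Mul(Add(29, 20), 30) = Mul(49, 30) = 1470)
Mul(Add(Mul(-56, Pow(57, -1)), Mul(47, Pow(L, -1))), Add(23, -105)) = Mul(Add(Mul(-56, Pow(57, -1)), Mul(47, Pow(1470, -1))), Add(23, -105)) = Mul(Add(Mul(-56, Rational(1, 57)), Mul(47, Rational(1, 1470))), -82) = Mul(Add(Rational(-56, 57), Rational(47, 1470)), -82) = Mul(Rational(-8849, 9310), -82) = Rational(362809, 4655)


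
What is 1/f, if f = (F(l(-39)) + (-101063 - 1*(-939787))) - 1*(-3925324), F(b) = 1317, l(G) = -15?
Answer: 1/4765365 ≈ 2.0985e-7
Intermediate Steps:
f = 4765365 (f = (1317 + (-101063 - 1*(-939787))) - 1*(-3925324) = (1317 + (-101063 + 939787)) + 3925324 = (1317 + 838724) + 3925324 = 840041 + 3925324 = 4765365)
1/f = 1/4765365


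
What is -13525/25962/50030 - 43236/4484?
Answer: -2807919351853/291208640412 ≈ -9.6423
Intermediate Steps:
-13525/25962/50030 - 43236/4484 = -13525*1/25962*(1/50030) - 43236*1/4484 = -13525/25962*1/50030 - 10809/1121 = -2705/259775772 - 10809/1121 = -2807919351853/291208640412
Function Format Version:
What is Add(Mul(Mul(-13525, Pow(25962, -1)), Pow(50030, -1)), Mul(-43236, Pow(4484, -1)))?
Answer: Rational(-2807919351853, 291208640412) ≈ -9.6423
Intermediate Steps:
Add(Mul(Mul(-13525, Pow(25962, -1)), Pow(50030, -1)), Mul(-43236, Pow(4484, -1))) = Add(Mul(Mul(-13525, Rational(1, 25962)), Rational(1, 50030)), Mul(-43236, Rational(1, 4484))) = Add(Mul(Rational(-13525, 25962), Rational(1, 50030)), Rational(-10809, 1121)) = Add(Rational(-2705, 259775772), Rational(-10809, 1121)) = Rational(-2807919351853, 291208640412)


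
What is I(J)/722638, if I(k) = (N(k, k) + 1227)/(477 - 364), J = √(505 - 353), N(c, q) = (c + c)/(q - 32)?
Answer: 133705/8900732246 - 8*√38/4450366123 ≈ 1.5011e-5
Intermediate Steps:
N(c, q) = 2*c/(-32 + q) (N(c, q) = (2*c)/(-32 + q) = 2*c/(-32 + q))
J = 2*√38 (J = √152 = 2*√38 ≈ 12.329)
I(k) = 1227/113 + 2*k/(113*(-32 + k)) (I(k) = (2*k/(-32 + k) + 1227)/(477 - 364) = (1227 + 2*k/(-32 + k))/113 = (1227 + 2*k/(-32 + k))*(1/113) = 1227/113 + 2*k/(113*(-32 + k)))
I(J)/722638 = ((-39264 + 1229*(2*√38))/(113*(-32 + 2*√38)))/722638 = ((-39264 + 2458*√38)/(113*(-32 + 2*√38)))*(1/722638) = (-39264 + 2458*√38)/(81658094*(-32 + 2*√38))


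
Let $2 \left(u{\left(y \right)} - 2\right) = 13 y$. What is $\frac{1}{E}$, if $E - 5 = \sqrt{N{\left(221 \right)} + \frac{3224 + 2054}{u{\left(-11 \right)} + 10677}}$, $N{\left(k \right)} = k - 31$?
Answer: $- \frac{106075}{3511031} + \frac{\sqrt{85738428290}}{3511031} \approx 0.053186$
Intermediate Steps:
$N{\left(k \right)} = -31 + k$ ($N{\left(k \right)} = k - 31 = -31 + k$)
$u{\left(y \right)} = 2 + \frac{13 y}{2}$
$E = 5 + \frac{\sqrt{85738428290}}{21215}$ ($E = 5 + \sqrt{\left(-31 + 221\right) + \frac{3224 + 2054}{\left(2 + \frac{13}{2} \left(-11\right)\right) + 10677}} = 5 + \sqrt{190 + \frac{5278}{\left(2 - \frac{143}{2}\right) + 10677}} = 5 + \sqrt{190 + \frac{5278}{- \frac{139}{2} + 10677}} = 5 + \sqrt{190 + \frac{5278}{\frac{21215}{2}}} = 5 + \sqrt{190 + 5278 \cdot \frac{2}{21215}} = 5 + \sqrt{190 + \frac{10556}{21215}} = 5 + \sqrt{\frac{4041406}{21215}} = 5 + \frac{\sqrt{85738428290}}{21215} \approx 18.802$)
$\frac{1}{E} = \frac{1}{5 + \frac{\sqrt{85738428290}}{21215}}$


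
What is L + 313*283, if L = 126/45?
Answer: 442909/5 ≈ 88582.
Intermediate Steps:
L = 14/5 (L = 126*(1/45) = 14/5 ≈ 2.8000)
L + 313*283 = 14/5 + 313*283 = 14/5 + 88579 = 442909/5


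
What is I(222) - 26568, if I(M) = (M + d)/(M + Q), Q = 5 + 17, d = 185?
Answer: -6482185/244 ≈ -26566.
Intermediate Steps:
Q = 22
I(M) = (185 + M)/(22 + M) (I(M) = (M + 185)/(M + 22) = (185 + M)/(22 + M))
I(222) - 26568 = (185 + 222)/(22 + 222) - 26568 = 407/244 - 26568 = -6482185/244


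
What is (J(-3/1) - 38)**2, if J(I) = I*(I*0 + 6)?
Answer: 3136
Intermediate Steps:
J(I) = 6*I (J(I) = I*(0 + 6) = I*6 = 6*I)
(J(-3/1) - 38)**2 = (6*(-3/1) - 38)**2 = (6*(-3*1) - 38)**2 = (6*(-3) - 38)**2 = (-18 - 38)**2 = (-56)**2 = 3136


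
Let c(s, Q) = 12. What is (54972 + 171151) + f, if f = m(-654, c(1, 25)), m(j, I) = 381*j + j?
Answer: -23705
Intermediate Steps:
m(j, I) = 382*j
f = -249828 (f = 382*(-654) = -249828)
(54972 + 171151) + f = (54972 + 171151) - 249828 = 226123 - 249828 = -23705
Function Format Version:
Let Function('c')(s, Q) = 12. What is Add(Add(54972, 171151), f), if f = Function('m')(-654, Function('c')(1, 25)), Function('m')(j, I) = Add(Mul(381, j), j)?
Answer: -23705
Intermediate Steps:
Function('m')(j, I) = Mul(382, j)
f = -249828 (f = Mul(382, -654) = -249828)
Add(Add(54972, 171151), f) = Add(Add(54972, 171151), -249828) = Add(226123, -249828) = -23705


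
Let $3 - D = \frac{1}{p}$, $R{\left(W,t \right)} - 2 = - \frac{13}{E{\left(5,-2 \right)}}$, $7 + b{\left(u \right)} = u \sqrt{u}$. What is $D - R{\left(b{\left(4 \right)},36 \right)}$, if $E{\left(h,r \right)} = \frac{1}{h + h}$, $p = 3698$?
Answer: $\frac{484437}{3698} \approx 131.0$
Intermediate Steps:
$b{\left(u \right)} = -7 + u^{\frac{3}{2}}$ ($b{\left(u \right)} = -7 + u \sqrt{u} = -7 + u^{\frac{3}{2}}$)
$E{\left(h,r \right)} = \frac{1}{2 h}$
$R{\left(W,t \right)} = -128$ ($R{\left(W,t \right)} = 2 - \frac{13}{\frac{1}{2} \cdot \frac{1}{5}} = 2 - 13 \frac{1}{\frac{1}{10}} = 2 - 130 = -128$)
$D = \frac{11093}{3698}$ ($D = 3 - \frac{1}{3698} = \frac{11093}{3698} \approx 2.9997$)
$D - R{\left(b{\left(4 \right)},36 \right)} = \frac{11093}{3698} - -128 = \frac{11093}{3698} + 128 = \frac{484437}{3698}$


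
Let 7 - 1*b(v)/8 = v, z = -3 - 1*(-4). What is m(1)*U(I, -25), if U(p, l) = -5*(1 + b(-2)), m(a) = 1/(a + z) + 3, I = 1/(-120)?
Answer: -2555/2 ≈ -1277.5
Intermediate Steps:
z = 1 (z = -3 + 4 = 1)
b(v) = 56 - 8*v
I = -1/120 ≈ -0.0083333
m(a) = 3 + 1/(1 + a) (m(a) = 1/(a + 1) + 3 = 1/(1 + a) + 3 = 3 + 1/(1 + a))
U(p, l) = -365 (U(p, l) = -5*(1 + (56 - 8*(-2))) = -5*(1 + (56 + 16)) = -5*(1 + 72) = -5*73 = -365)
m(1)*U(I, -25) = ((4 + 3*1)/(1 + 1))*(-365) = ((4 + 3)/2)*(-365) = ((1/2)*7)*(-365) = (7/2)*(-365) = -2555/2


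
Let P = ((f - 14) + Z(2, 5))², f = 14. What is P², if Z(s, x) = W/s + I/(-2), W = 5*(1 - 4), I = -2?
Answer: 28561/16 ≈ 1785.1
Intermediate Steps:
W = -15 (W = 5*(-3) = -15)
Z(s, x) = 1 - 15/s (Z(s, x) = -15/s - 2/(-2) = -15/s - 2*(-½) = -15/s + 1 = 1 - 15/s)
P = 169/4 (P = ((14 - 14) + (-15 + 2)/2)² = (0 + (½)*(-13))² = (0 - 13/2)² = (-13/2)² = 169/4 ≈ 42.250)
P² = (169/4)² = 28561/16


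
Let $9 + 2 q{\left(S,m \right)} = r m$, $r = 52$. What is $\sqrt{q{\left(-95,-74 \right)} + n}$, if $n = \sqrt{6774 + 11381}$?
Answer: $\frac{\sqrt{-7714 + 4 \sqrt{18155}}}{2} \approx 42.353 i$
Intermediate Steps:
$q{\left(S,m \right)} = - \frac{9}{2} + 26 m$ ($q{\left(S,m \right)} = - \frac{9}{2} + \frac{52 m}{2} = - \frac{9}{2} + 26 m$)
$n = \sqrt{18155} \approx 134.74$
$\sqrt{q{\left(-95,-74 \right)} + n} = \sqrt{\left(- \frac{9}{2} + 26 \left(-74\right)\right) + \sqrt{18155}} = \sqrt{\left(- \frac{9}{2} - 1924\right) + \sqrt{18155}} = \sqrt{- \frac{3857}{2} + \sqrt{18155}}$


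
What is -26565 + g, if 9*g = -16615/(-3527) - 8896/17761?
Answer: -14976749169172/563787423 ≈ -26565.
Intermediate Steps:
g = 263722823/563787423 (g = (-16615/(-3527) - 8896/17761)/9 = (-16615*(-1/3527) - 8896*1/17761)/9 = (16615/3527 - 8896/17761)/9 = (1/9)*(263722823/62643047) = 263722823/563787423 ≈ 0.46777)
-26565 + g = -26565 + 263722823/563787423 = -14976749169172/563787423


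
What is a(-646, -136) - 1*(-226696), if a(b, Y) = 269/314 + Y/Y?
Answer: 71183127/314 ≈ 2.2670e+5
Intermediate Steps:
a(b, Y) = 583/314 (a(b, Y) = 269*(1/314) + 1 = 269/314 + 1 = 583/314)
a(-646, -136) - 1*(-226696) = 583/314 - 1*(-226696) = 583/314 + 226696 = 71183127/314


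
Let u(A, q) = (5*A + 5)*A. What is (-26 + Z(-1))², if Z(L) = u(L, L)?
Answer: 676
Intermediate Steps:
u(A, q) = A*(5 + 5*A) (u(A, q) = (5 + 5*A)*A = A*(5 + 5*A))
Z(L) = 5*L*(1 + L)
(-26 + Z(-1))² = (-26 + 5*(-1)*(1 - 1))² = (-26 + 5*(-1)*0)² = (-26 + 0)² = (-26)² = 676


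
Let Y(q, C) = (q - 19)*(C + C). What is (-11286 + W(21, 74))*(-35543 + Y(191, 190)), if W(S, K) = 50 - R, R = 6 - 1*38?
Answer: -334069668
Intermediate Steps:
R = -32 (R = 6 - 38 = -32)
Y(q, C) = 2*C*(-19 + q) (Y(q, C) = (-19 + q)*(2*C) = 2*C*(-19 + q))
W(S, K) = 82 (W(S, K) = 50 - 1*(-32) = 50 + 32 = 82)
(-11286 + W(21, 74))*(-35543 + Y(191, 190)) = (-11286 + 82)*(-35543 + 2*190*(-19 + 191)) = -11204*(-35543 + 2*190*172) = -11204*(-35543 + 65360) = -11204*29817 = -334069668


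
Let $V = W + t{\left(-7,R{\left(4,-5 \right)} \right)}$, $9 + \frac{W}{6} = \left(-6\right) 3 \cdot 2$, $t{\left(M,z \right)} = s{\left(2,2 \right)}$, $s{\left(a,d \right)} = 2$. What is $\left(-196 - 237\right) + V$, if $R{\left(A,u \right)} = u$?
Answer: $-701$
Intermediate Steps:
$t{\left(M,z \right)} = 2$
$W = -270$ ($W = -54 + 6 \left(-6\right) 3 \cdot 2 = -54 + 6 \left(\left(-18\right) 2\right) = -54 + 6 \left(-36\right) = -54 - 216 = -270$)
$V = -268$ ($V = -270 + 2 = -268$)
$\left(-196 - 237\right) + V = \left(-196 - 237\right) - 268 = -433 - 268 = -701$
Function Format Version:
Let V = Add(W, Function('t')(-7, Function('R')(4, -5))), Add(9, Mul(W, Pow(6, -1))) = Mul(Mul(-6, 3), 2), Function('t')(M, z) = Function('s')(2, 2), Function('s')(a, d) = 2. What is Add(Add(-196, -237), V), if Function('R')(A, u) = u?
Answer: -701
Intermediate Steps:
Function('t')(M, z) = 2
W = -270 (W = Add(-54, Mul(6, Mul(Mul(-6, 3), 2))) = Add(-54, Mul(6, Mul(-18, 2))) = Add(-54, Mul(6, -36)) = Add(-54, -216) = -270)
V = -268 (V = Add(-270, 2) = -268)
Add(Add(-196, -237), V) = Add(Add(-196, -237), -268) = Add(-433, -268) = -701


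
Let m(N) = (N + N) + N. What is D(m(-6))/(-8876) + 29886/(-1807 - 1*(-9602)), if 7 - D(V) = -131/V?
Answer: 4774865423/1245391560 ≈ 3.8340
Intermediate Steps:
m(N) = 3*N (m(N) = 2*N + N = 3*N)
D(V) = 7 + 131/V (D(V) = 7 - (-131)/V = 7 + 131/V)
D(m(-6))/(-8876) + 29886/(-1807 - 1*(-9602)) = (7 + 131/((3*(-6))))/(-8876) + 29886/(-1807 - 1*(-9602)) = (7 + 131/(-18))*(-1/8876) + 29886/(-1807 + 9602) = (7 + 131*(-1/18))*(-1/8876) + 29886/7795 = (7 - 131/18)*(-1/8876) + 29886*(1/7795) = -5/18*(-1/8876) + 29886/7795 = 5/159768 + 29886/7795 = 4774865423/1245391560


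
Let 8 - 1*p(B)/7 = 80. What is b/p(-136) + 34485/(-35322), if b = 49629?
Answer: -2007229/20184 ≈ -99.447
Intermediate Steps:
p(B) = -504 (p(B) = 56 - 7*80 = 56 - 560 = -504)
b/p(-136) + 34485/(-35322) = 49629/(-504) + 34485/(-35322) = 49629*(-1/504) + 34485*(-1/35322) = -16543/168 - 11495/11774 = -2007229/20184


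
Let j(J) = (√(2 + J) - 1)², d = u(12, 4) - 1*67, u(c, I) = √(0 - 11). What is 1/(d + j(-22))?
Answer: -I/(√11 - 4*√5 + 86*I) ≈ -0.011578 + 0.00075766*I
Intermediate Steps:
u(c, I) = I*√11 (u(c, I) = √(-11) = I*√11)
d = -67 + I*√11 (d = I*√11 - 1*67 = I*√11 - 67 = -67 + I*√11 ≈ -67.0 + 3.3166*I)
j(J) = (-1 + √(2 + J))²
1/(d + j(-22)) = 1/((-67 + I*√11) + (-1 + √(2 - 22))²) = 1/((-67 + I*√11) + (-1 + √(-20))²) = 1/((-67 + I*√11) + (-1 + 2*I*√5)²) = 1/(-67 + (-1 + 2*I*√5)² + I*√11)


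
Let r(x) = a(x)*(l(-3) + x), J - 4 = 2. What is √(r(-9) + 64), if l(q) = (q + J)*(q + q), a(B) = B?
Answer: √307 ≈ 17.521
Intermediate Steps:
J = 6 (J = 4 + 2 = 6)
l(q) = 2*q*(6 + q) (l(q) = (q + 6)*(q + q) = (6 + q)*(2*q) = 2*q*(6 + q))
r(x) = x*(-18 + x) (r(x) = x*(2*(-3)*(6 - 3) + x) = x*(2*(-3)*3 + x) = x*(-18 + x))
√(r(-9) + 64) = √(-9*(-18 - 9) + 64) = √(-9*(-27) + 64) = √(243 + 64) = √307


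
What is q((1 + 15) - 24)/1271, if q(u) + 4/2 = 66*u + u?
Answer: -538/1271 ≈ -0.42329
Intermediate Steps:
q(u) = -2 + 67*u (q(u) = -2 + (66*u + u) = -2 + 67*u)
q((1 + 15) - 24)/1271 = (-2 + 67*((1 + 15) - 24))/1271 = (-2 + 67*(16 - 24))*(1/1271) = (-2 + 67*(-8))*(1/1271) = (-2 - 536)*(1/1271) = -538*1/1271 = -538/1271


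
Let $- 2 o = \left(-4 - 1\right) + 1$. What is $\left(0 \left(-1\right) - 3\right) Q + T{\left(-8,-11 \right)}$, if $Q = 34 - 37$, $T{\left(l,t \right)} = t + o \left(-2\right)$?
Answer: $-6$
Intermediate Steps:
$o = 2$ ($o = - \frac{\left(-4 - 1\right) + 1}{2} = - \frac{-5 + 1}{2} = \left(- \frac{1}{2}\right) \left(-4\right) = 2$)
$T{\left(l,t \right)} = -4 + t$ ($T{\left(l,t \right)} = t + 2 \left(-2\right) = t - 4 = -4 + t$)
$Q = -3$
$\left(0 \left(-1\right) - 3\right) Q + T{\left(-8,-11 \right)} = \left(0 \left(-1\right) - 3\right) \left(-3\right) - 15 = \left(0 - 3\right) \left(-3\right) - 15 = \left(-3\right) \left(-3\right) - 15 = 9 - 15 = -6$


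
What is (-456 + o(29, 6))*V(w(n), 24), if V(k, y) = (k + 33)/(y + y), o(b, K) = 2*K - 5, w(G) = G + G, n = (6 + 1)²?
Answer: -58819/48 ≈ -1225.4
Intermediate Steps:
n = 49 (n = 7² = 49)
w(G) = 2*G
o(b, K) = -5 + 2*K
V(k, y) = (33 + k)/(2*y) (V(k, y) = (33 + k)/((2*y)) = (33 + k)*(1/(2*y)) = (33 + k)/(2*y))
(-456 + o(29, 6))*V(w(n), 24) = (-456 + (-5 + 2*6))*((½)*(33 + 2*49)/24) = (-456 + (-5 + 12))*((½)*(1/24)*(33 + 98)) = (-456 + 7)*((½)*(1/24)*131) = -449*131/48 = -58819/48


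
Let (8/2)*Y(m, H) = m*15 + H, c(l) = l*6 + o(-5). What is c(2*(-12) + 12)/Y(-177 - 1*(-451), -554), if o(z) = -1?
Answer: -73/889 ≈ -0.082115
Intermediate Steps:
c(l) = -1 + 6*l (c(l) = l*6 - 1 = 6*l - 1 = -1 + 6*l)
Y(m, H) = H/4 + 15*m/4 (Y(m, H) = (m*15 + H)/4 = (15*m + H)/4 = (H + 15*m)/4 = H/4 + 15*m/4)
c(2*(-12) + 12)/Y(-177 - 1*(-451), -554) = (-1 + 6*(2*(-12) + 12))/((¼)*(-554) + 15*(-177 - 1*(-451))/4) = (-1 + 6*(-24 + 12))/(-277/2 + 15*(-177 + 451)/4) = (-1 + 6*(-12))/(-277/2 + (15/4)*274) = (-1 - 72)/(-277/2 + 2055/2) = -73/889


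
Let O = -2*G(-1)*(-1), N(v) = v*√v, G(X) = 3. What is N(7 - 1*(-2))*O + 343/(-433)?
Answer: 69803/433 ≈ 161.21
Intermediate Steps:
N(v) = v^(3/2)
O = 6 (O = -2*3*(-1) = -6*(-1) = 6)
N(7 - 1*(-2))*O + 343/(-433) = (7 - 1*(-2))^(3/2)*6 + 343/(-433) = (7 + 2)^(3/2)*6 + 343*(-1/433) = 9^(3/2)*6 - 343/433 = 27*6 - 343/433 = 162 - 343/433 = 69803/433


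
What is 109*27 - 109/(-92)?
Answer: 270865/92 ≈ 2944.2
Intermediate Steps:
109*27 - 109/(-92) = 2943 - 109*(-1/92) = 2943 + 109/92 = 270865/92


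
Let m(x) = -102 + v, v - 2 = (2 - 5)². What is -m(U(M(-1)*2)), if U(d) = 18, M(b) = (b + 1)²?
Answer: 91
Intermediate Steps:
v = 11 (v = 2 + (2 - 5)² = 2 + (-3)² = 2 + 9 = 11)
M(b) = (1 + b)²
m(x) = -91 (m(x) = -102 + 11 = -91)
-m(U(M(-1)*2)) = -1*(-91) = 91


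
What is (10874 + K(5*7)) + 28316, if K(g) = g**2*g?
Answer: 82065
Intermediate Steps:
K(g) = g**3
(10874 + K(5*7)) + 28316 = (10874 + (5*7)**3) + 28316 = (10874 + 35**3) + 28316 = (10874 + 42875) + 28316 = 53749 + 28316 = 82065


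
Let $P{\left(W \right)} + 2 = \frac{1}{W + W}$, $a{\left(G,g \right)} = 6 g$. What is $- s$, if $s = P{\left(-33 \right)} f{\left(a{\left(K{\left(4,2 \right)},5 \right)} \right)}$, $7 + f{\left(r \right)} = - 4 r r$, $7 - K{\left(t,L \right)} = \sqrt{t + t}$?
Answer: $- \frac{479731}{66} \approx -7268.6$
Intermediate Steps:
$K{\left(t,L \right)} = 7 - \sqrt{2} \sqrt{t}$ ($K{\left(t,L \right)} = 7 - \sqrt{t + t} = 7 - \sqrt{2 t} = 7 - \sqrt{2} \sqrt{t}$)
$f{\left(r \right)} = -7 - 4 r^{2}$ ($f{\left(r \right)} = -7 - 4 r r = -7 - 4 r^{2}$)
$P{\left(W \right)} = -2 + \frac{1}{2 W}$ ($P{\left(W \right)} = -2 + \frac{1}{W + W} = -2 + \frac{1}{2 W}$)
$s = \frac{479731}{66}$ ($s = \left(-2 + \frac{1}{2 \left(-33\right)}\right) \left(-7 - 4 \left(6 \cdot 5\right)^{2}\right) = \left(-2 + \frac{1}{2} \left(- \frac{1}{33}\right)\right) \left(-7 - 4 \cdot 30^{2}\right) = \left(-2 - \frac{1}{66}\right) \left(-7 - 3600\right) = - \frac{133 \left(-7 - 3600\right)}{66} = \left(- \frac{133}{66}\right) \left(-3607\right) = \frac{479731}{66} \approx 7268.6$)
$- s = \left(-1\right) \frac{479731}{66} = - \frac{479731}{66}$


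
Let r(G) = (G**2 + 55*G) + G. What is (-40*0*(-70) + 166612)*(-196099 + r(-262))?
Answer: -23680063724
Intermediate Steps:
r(G) = G**2 + 56*G
(-40*0*(-70) + 166612)*(-196099 + r(-262)) = (-40*0*(-70) + 166612)*(-196099 - 262*(56 - 262)) = (0*(-70) + 166612)*(-196099 - 262*(-206)) = (0 + 166612)*(-196099 + 53972) = 166612*(-142127) = -23680063724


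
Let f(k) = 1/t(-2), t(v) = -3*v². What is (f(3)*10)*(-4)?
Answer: 10/3 ≈ 3.3333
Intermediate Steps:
f(k) = -1/12 (f(k) = 1/(-3*(-2)²) = 1/(-3*4) = 1/(-12) = -1/12)
(f(3)*10)*(-4) = -1/12*10*(-4) = -⅚*(-4) = 10/3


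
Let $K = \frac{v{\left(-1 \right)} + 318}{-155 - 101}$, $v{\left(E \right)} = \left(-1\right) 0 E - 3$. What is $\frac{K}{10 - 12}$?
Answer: $\frac{315}{512} \approx 0.61523$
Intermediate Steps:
$v{\left(E \right)} = -3$ ($v{\left(E \right)} = 0 E - 3 = 0 - 3 = -3$)
$K = - \frac{315}{256}$ ($K = \frac{-3 + 318}{-155 - 101} = \frac{315}{-256} = 315 \left(- \frac{1}{256}\right) = - \frac{315}{256} \approx -1.2305$)
$\frac{K}{10 - 12} = \frac{1}{10 - 12} \left(- \frac{315}{256}\right) = \frac{1}{-2} \left(- \frac{315}{256}\right) = \left(- \frac{1}{2}\right) \left(- \frac{315}{256}\right) = \frac{315}{512}$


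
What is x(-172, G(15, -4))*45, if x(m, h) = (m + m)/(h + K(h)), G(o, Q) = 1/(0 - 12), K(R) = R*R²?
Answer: 5349888/29 ≈ 1.8448e+5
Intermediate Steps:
K(R) = R³
G(o, Q) = -1/12 (G(o, Q) = 1/(-12) = -1/12)
x(m, h) = 2*m/(h + h³) (x(m, h) = (m + m)/(h + h³) = (2*m)/(h + h³) = 2*m/(h + h³))
x(-172, G(15, -4))*45 = (2*(-172)/(-1/12 + (-1/12)³))*45 = (2*(-172)/(-1/12 - 1/1728))*45 = (2*(-172)/(-145/1728))*45 = (2*(-172)*(-1728/145))*45 = (594432/145)*45 = 5349888/29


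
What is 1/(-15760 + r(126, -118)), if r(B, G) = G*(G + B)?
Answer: -1/16704 ≈ -5.9866e-5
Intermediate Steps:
r(B, G) = G*(B + G)
1/(-15760 + r(126, -118)) = 1/(-15760 - 118*(126 - 118)) = 1/(-15760 - 118*8) = 1/(-15760 - 944) = 1/(-16704) = -1/16704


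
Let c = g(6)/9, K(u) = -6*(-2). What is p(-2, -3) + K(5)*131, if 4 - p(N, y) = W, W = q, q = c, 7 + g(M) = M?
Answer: 14185/9 ≈ 1576.1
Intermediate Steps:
K(u) = 12
g(M) = -7 + M
c = -⅑ (c = (-7 + 6)/9 = -1*⅑ = -⅑ ≈ -0.11111)
q = -⅑ ≈ -0.11111
W = -⅑ ≈ -0.11111
p(N, y) = 37/9 (p(N, y) = 4 - 1*(-⅑) = 4 + ⅑ = 37/9)
p(-2, -3) + K(5)*131 = 37/9 + 12*131 = 37/9 + 1572 = 14185/9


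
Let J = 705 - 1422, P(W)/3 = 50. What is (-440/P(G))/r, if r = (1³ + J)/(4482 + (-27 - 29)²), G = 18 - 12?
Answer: 83798/2685 ≈ 31.210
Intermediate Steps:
G = 6
P(W) = 150 (P(W) = 3*50 = 150)
J = -717
r = -358/3809 (r = (1³ - 717)/(4482 + (-27 - 29)²) = (1 - 717)/(4482 + (-56)²) = -716/(4482 + 3136) = -716/7618 = -716*1/7618 = -358/3809 ≈ -0.093988)
(-440/P(G))/r = (-440/150)/(-358/3809) = -440*1/150*(-3809/358) = -44/15*(-3809/358) = 83798/2685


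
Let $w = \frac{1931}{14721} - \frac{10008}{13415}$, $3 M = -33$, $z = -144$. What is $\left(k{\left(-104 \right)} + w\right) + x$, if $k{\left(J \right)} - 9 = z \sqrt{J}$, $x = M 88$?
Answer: $- \frac{189506867588}{197482215} - 288 i \sqrt{26} \approx -959.62 - 1468.5 i$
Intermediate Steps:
$M = -11$ ($M = \frac{1}{3} \left(-33\right) = -11$)
$x = -968$ ($x = \left(-11\right) 88 = -968$)
$k{\left(J \right)} = 9 - 144 \sqrt{J}$
$w = - \frac{121423403}{197482215}$ ($w = 1931 \cdot \frac{1}{14721} - \frac{10008}{13415} = \frac{1931}{14721} - \frac{10008}{13415} = - \frac{121423403}{197482215} \approx -0.61486$)
$\left(k{\left(-104 \right)} + w\right) + x = \left(\left(9 - 144 \sqrt{-104}\right) - \frac{121423403}{197482215}\right) - 968 = \left(\left(9 - 144 \cdot 2 i \sqrt{26}\right) - \frac{121423403}{197482215}\right) - 968 = \left(\left(9 - 288 i \sqrt{26}\right) - \frac{121423403}{197482215}\right) - 968 = \left(\frac{1655916532}{197482215} - 288 i \sqrt{26}\right) - 968 = - \frac{189506867588}{197482215} - 288 i \sqrt{26}$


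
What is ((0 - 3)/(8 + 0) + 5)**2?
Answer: 1369/64 ≈ 21.391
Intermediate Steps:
((0 - 3)/(8 + 0) + 5)**2 = (-3/8 + 5)**2 = (37/8)**2 = 1369/64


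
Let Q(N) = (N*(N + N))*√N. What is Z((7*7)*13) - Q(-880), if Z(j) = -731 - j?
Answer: -1368 - 6195200*I*√55 ≈ -1368.0 - 4.5945e+7*I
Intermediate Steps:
Q(N) = 2*N^(5/2) (Q(N) = (N*(2*N))*√N = (2*N²)*√N = 2*N^(5/2))
Z((7*7)*13) - Q(-880) = (-731 - 7*7*13) - 2*(-880)^(5/2) = (-731 - 49*13) - 2*3097600*I*√55 = (-731 - 1*637) - 6195200*I*√55 = (-731 - 637) - 6195200*I*√55 = -1368 - 6195200*I*√55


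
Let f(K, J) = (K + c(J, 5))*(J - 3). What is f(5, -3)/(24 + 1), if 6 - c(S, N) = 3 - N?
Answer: -78/25 ≈ -3.1200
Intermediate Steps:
c(S, N) = 3 + N (c(S, N) = 6 - (3 - N) = 6 + (-3 + N) = 3 + N)
f(K, J) = (-3 + J)*(8 + K) (f(K, J) = (K + (3 + 5))*(J - 3) = (K + 8)*(-3 + J) = (8 + K)*(-3 + J) = (-3 + J)*(8 + K))
f(5, -3)/(24 + 1) = (-24 - 3*5 + 8*(-3) - 3*5)/(24 + 1) = (-24 - 15 - 24 - 15)/25 = -78*1/25 = -78/25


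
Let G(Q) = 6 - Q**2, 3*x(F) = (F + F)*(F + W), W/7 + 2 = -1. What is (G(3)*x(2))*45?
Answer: 3420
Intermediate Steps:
W = -21 (W = -14 + 7*(-1) = -14 - 7 = -21)
x(F) = 2*F*(-21 + F)/3 (x(F) = ((F + F)*(F - 21))/3 = ((2*F)*(-21 + F))/3 = (2*F*(-21 + F))/3 = 2*F*(-21 + F)/3)
(G(3)*x(2))*45 = ((6 - 1*3**2)*((2/3)*2*(-21 + 2)))*45 = ((6 - 1*9)*((2/3)*2*(-19)))*45 = ((6 - 9)*(-76/3))*45 = -3*(-76/3)*45 = 76*45 = 3420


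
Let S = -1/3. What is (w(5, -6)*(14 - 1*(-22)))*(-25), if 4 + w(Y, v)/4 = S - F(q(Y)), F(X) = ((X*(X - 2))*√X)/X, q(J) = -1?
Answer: 15600 - 10800*I ≈ 15600.0 - 10800.0*I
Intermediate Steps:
F(X) = √X*(-2 + X) (F(X) = ((X*(-2 + X))*√X)/X = (X^(3/2)*(-2 + X))/X = √X*(-2 + X))
S = -⅓ (S = -1*⅓ = -⅓ ≈ -0.33333)
w(Y, v) = -52/3 + 12*I (w(Y, v) = -16 + 4*(-⅓ - √(-1)*(-2 - 1)) = -16 + 4*(-⅓ - I*(-3)) = -16 + 4*(-⅓ - (-3)*I) = -16 + 4*(-⅓ + 3*I) = -16 + (-4/3 + 12*I) = -52/3 + 12*I)
(w(5, -6)*(14 - 1*(-22)))*(-25) = ((-52/3 + 12*I)*(14 - 1*(-22)))*(-25) = ((-52/3 + 12*I)*(14 + 22))*(-25) = ((-52/3 + 12*I)*36)*(-25) = (-624 + 432*I)*(-25) = 15600 - 10800*I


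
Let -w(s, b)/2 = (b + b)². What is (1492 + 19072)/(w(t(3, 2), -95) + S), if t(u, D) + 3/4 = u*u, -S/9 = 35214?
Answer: -194/3671 ≈ -0.052847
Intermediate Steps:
S = -316926 (S = -9*35214 = -316926)
t(u, D) = -¾ + u² (t(u, D) = -¾ + u*u = -¾ + u²)
w(s, b) = -8*b² (w(s, b) = -2*(b + b)² = -2*4*b² = -8*b²)
(1492 + 19072)/(w(t(3, 2), -95) + S) = (1492 + 19072)/(-8*(-95)² - 316926) = 20564/(-8*9025 - 316926) = 20564/(-72200 - 316926) = 20564/(-389126) = 20564*(-1/389126) = -194/3671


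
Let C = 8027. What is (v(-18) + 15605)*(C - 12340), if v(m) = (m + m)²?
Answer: -72894013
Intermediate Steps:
v(m) = 4*m² (v(m) = (2*m)² = 4*m²)
(v(-18) + 15605)*(C - 12340) = (4*(-18)² + 15605)*(8027 - 12340) = (4*324 + 15605)*(-4313) = (1296 + 15605)*(-4313) = 16901*(-4313) = -72894013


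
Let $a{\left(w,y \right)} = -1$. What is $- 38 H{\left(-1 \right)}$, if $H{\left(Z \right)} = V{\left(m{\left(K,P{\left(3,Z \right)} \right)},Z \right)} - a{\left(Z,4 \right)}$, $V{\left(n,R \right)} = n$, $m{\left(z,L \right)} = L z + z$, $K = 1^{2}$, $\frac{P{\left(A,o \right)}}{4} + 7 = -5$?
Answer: $1748$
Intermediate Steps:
$P{\left(A,o \right)} = -48$ ($P{\left(A,o \right)} = -28 + 4 \left(-5\right) = -28 - 20 = -48$)
$K = 1$
$m{\left(z,L \right)} = z + L z$
$H{\left(Z \right)} = -46$ ($H{\left(Z \right)} = 1 \left(1 - 48\right) - -1 = 1 \left(-47\right) + 1 = -47 + 1 = -46$)
$- 38 H{\left(-1 \right)} = \left(-38\right) \left(-46\right) = 1748$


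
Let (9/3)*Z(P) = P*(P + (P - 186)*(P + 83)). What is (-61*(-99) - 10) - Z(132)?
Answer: 511061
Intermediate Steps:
Z(P) = P*(P + (-186 + P)*(83 + P))/3 (Z(P) = (P*(P + (P - 186)*(P + 83)))/3 = (P*(P + (-186 + P)*(83 + P)))/3 = P*(P + (-186 + P)*(83 + P))/3)
(-61*(-99) - 10) - Z(132) = (-61*(-99) - 10) - 132*(-15438 + 132² - 102*132)/3 = (6039 - 10) - 132*(-15438 + 17424 - 13464)/3 = 6029 - 132*(-11478)/3 = 6029 - 1*(-505032) = 6029 + 505032 = 511061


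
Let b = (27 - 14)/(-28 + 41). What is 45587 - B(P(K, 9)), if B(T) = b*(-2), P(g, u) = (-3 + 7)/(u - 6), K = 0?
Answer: 45589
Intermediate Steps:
P(g, u) = 4/(-6 + u)
b = 1 (b = 13/13 = 13*(1/13) = 1)
B(T) = -2 (B(T) = 1*(-2) = -2)
45587 - B(P(K, 9)) = 45587 - 1*(-2) = 45587 + 2 = 45589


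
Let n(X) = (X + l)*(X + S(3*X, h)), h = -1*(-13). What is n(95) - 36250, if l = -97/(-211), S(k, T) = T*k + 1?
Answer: 68910992/211 ≈ 3.2659e+5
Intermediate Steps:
h = 13
S(k, T) = 1 + T*k
l = 97/211 (l = -97*(-1/211) = 97/211 ≈ 0.45972)
n(X) = (1 + 40*X)*(97/211 + X) (n(X) = (X + 97/211)*(X + (1 + 13*(3*X))) = (97/211 + X)*(X + (1 + 39*X)) = (97/211 + X)*(1 + 40*X) = (1 + 40*X)*(97/211 + X))
n(95) - 36250 = (97/211 + 40*95² + (4091/211)*95) - 36250 = (97/211 + 40*9025 + 388645/211) - 36250 = (97/211 + 361000 + 388645/211) - 36250 = 76559742/211 - 36250 = 68910992/211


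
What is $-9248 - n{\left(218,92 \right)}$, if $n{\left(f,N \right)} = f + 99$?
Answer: $-9565$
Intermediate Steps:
$n{\left(f,N \right)} = 99 + f$
$-9248 - n{\left(218,92 \right)} = -9248 - \left(99 + 218\right) = -9248 - 317 = -9565$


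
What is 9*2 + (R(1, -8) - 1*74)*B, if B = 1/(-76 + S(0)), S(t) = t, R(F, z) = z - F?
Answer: 1451/76 ≈ 19.092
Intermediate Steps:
B = -1/76 (B = 1/(-76 + 0) = 1/(-76) = -1/76 ≈ -0.013158)
9*2 + (R(1, -8) - 1*74)*B = 9*2 + ((-8 - 1*1) - 1*74)*(-1/76) = 18 + ((-8 - 1) - 74)*(-1/76) = 18 + (-9 - 74)*(-1/76) = 18 - 83*(-1/76) = 18 + 83/76 = 1451/76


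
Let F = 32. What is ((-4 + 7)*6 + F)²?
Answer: 2500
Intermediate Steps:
((-4 + 7)*6 + F)² = ((-4 + 7)*6 + 32)² = (3*6 + 32)² = (18 + 32)² = 50² = 2500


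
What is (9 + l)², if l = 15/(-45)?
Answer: 676/9 ≈ 75.111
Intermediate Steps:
l = -⅓ (l = 15*(-1/45) = -⅓ ≈ -0.33333)
(9 + l)² = (9 - ⅓)² = (26/3)² = 676/9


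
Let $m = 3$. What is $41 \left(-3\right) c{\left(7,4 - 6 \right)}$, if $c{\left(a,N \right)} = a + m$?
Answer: $-1230$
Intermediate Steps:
$c{\left(a,N \right)} = 3 + a$ ($c{\left(a,N \right)} = a + 3 = 3 + a$)
$41 \left(-3\right) c{\left(7,4 - 6 \right)} = 41 \left(-3\right) \left(3 + 7\right) = \left(-123\right) 10 = -1230$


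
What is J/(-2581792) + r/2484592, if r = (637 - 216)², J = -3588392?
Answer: 292915295373/200459367152 ≈ 1.4612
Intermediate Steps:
r = 177241 (r = 421² = 177241)
J/(-2581792) + r/2484592 = -3588392/(-2581792) + 177241/2484592 = -3588392*(-1/2581792) + 177241*(1/2484592) = 448549/322724 + 177241/2484592 = 292915295373/200459367152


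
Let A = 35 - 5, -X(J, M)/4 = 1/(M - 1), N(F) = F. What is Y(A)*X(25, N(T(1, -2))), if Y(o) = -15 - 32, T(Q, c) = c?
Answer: -188/3 ≈ -62.667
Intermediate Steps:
X(J, M) = -4/(-1 + M) (X(J, M) = -4/(M - 1) = -4/(-1 + M))
A = 30
Y(o) = -47
Y(A)*X(25, N(T(1, -2))) = -(-188)/(-1 - 2) = -(-188)/(-3) = -(-188)*(-1)/3 = -47*4/3 = -188/3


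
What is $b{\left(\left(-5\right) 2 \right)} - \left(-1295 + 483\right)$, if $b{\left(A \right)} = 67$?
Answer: $879$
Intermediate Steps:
$b{\left(\left(-5\right) 2 \right)} - \left(-1295 + 483\right) = 67 - \left(-1295 + 483\right) = 67 - -812 = 67 + 812 = 879$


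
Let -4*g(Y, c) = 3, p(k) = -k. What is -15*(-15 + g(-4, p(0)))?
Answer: 945/4 ≈ 236.25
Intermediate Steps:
g(Y, c) = -¾ (g(Y, c) = -¼*3 = -¾)
-15*(-15 + g(-4, p(0))) = -15*(-15 - ¾) = -15*(-63/4) = 945/4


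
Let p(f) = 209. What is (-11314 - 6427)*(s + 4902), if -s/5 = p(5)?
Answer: -68427037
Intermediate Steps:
s = -1045 (s = -5*209 = -1045)
(-11314 - 6427)*(s + 4902) = (-11314 - 6427)*(-1045 + 4902) = -17741*3857 = -68427037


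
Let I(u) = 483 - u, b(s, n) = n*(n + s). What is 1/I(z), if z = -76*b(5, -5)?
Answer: 1/483 ≈ 0.0020704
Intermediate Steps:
z = 0 (z = -(-380)*(-5 + 5) = -(-380)*0 = -76*0 = 0)
1/I(z) = 1/(483 - 1*0) = 1/(483 + 0) = 1/483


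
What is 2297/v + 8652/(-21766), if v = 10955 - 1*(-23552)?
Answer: -124279031/375539681 ≈ -0.33093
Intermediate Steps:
v = 34507 (v = 10955 + 23552 = 34507)
2297/v + 8652/(-21766) = 2297/34507 + 8652/(-21766) = 2297*(1/34507) + 8652*(-1/21766) = 2297/34507 - 4326/10883 = -124279031/375539681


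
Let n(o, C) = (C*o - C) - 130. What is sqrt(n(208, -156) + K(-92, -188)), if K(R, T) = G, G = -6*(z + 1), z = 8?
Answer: 2*I*sqrt(8119) ≈ 180.21*I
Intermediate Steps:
G = -54 (G = -6*(8 + 1) = -6*9 = -54)
K(R, T) = -54
n(o, C) = -130 - C + C*o (n(o, C) = (-C + C*o) - 130 = -130 - C + C*o)
sqrt(n(208, -156) + K(-92, -188)) = sqrt((-130 - 1*(-156) - 156*208) - 54) = sqrt((-130 + 156 - 32448) - 54) = sqrt(-32422 - 54) = sqrt(-32476) = 2*I*sqrt(8119)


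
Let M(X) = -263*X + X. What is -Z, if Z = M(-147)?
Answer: -38514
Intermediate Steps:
M(X) = -262*X
Z = 38514 (Z = -262*(-147) = 38514)
-Z = -1*38514 = -38514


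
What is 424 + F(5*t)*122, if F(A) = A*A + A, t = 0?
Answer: 424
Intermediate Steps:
F(A) = A + A² (F(A) = A² + A = A + A²)
424 + F(5*t)*122 = 424 + ((5*0)*(1 + 5*0))*122 = 424 + (0*(1 + 0))*122 = 424 + (0*1)*122 = 424 + 0*122 = 424 + 0 = 424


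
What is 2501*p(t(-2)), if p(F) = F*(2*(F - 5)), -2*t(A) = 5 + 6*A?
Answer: -52521/2 ≈ -26261.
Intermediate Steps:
t(A) = -5/2 - 3*A (t(A) = -(5 + 6*A)/2 = -5/2 - 3*A)
p(F) = F*(-10 + 2*F) (p(F) = F*(2*(-5 + F)) = F*(-10 + 2*F))
2501*p(t(-2)) = 2501*(2*(-5/2 - 3*(-2))*(-5 + (-5/2 - 3*(-2)))) = 2501*(2*(-5/2 + 6)*(-5 + (-5/2 + 6))) = 2501*(2*(7/2)*(-5 + 7/2)) = 2501*(2*(7/2)*(-3/2)) = 2501*(-21/2) = -52521/2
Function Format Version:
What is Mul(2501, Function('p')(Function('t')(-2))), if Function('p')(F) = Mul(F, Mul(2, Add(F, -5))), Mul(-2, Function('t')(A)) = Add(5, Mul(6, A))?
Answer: Rational(-52521, 2) ≈ -26261.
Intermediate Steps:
Function('t')(A) = Add(Rational(-5, 2), Mul(-3, A)) (Function('t')(A) = Mul(Rational(-1, 2), Add(5, Mul(6, A))) = Add(Rational(-5, 2), Mul(-3, A)))
Function('p')(F) = Mul(F, Add(-10, Mul(2, F))) (Function('p')(F) = Mul(F, Mul(2, Add(-5, F))) = Mul(F, Add(-10, Mul(2, F))))
Mul(2501, Function('p')(Function('t')(-2))) = Mul(2501, Mul(2, Add(Rational(-5, 2), Mul(-3, -2)), Add(-5, Add(Rational(-5, 2), Mul(-3, -2))))) = Mul(2501, Mul(2, Add(Rational(-5, 2), 6), Add(-5, Add(Rational(-5, 2), 6)))) = Mul(2501, Mul(2, Rational(7, 2), Add(-5, Rational(7, 2)))) = Mul(2501, Mul(2, Rational(7, 2), Rational(-3, 2))) = Mul(2501, Rational(-21, 2)) = Rational(-52521, 2)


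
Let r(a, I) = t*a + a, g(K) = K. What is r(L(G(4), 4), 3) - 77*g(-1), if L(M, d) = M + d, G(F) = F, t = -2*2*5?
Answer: -75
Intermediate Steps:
t = -20 (t = -4*5 = -20)
r(a, I) = -19*a (r(a, I) = -20*a + a = -19*a)
r(L(G(4), 4), 3) - 77*g(-1) = -19*(4 + 4) - 77*(-1) = -19*8 + 77 = -152 + 77 = -75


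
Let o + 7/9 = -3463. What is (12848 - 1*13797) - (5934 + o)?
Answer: -30773/9 ≈ -3419.2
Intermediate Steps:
o = -31174/9 (o = -7/9 - 3463 = -31174/9 ≈ -3463.8)
(12848 - 1*13797) - (5934 + o) = (12848 - 1*13797) - (5934 - 31174/9) = (12848 - 13797) - 1*22232/9 = -949 - 22232/9 = -30773/9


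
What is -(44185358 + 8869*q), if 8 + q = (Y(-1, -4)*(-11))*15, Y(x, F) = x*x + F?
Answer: -48504561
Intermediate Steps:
Y(x, F) = F + x² (Y(x, F) = x² + F = F + x²)
q = 487 (q = -8 + ((-4 + (-1)²)*(-11))*15 = -8 + ((-4 + 1)*(-11))*15 = -8 - 3*(-11)*15 = -8 + 33*15 = -8 + 495 = 487)
-(44185358 + 8869*q) = -8869/(1/(487 + 4982)) = -8869/(1/5469) = -8869/1/5469 = -8869*5469 = -48504561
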